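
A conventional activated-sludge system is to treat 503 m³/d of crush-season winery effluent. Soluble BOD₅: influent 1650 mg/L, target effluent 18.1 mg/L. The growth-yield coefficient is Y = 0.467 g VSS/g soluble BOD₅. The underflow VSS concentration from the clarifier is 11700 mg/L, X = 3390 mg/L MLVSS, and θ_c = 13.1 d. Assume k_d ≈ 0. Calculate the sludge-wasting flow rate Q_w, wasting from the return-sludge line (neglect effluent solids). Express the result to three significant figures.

With k_d = 0 the design equation reduces to V = Y Q (S₀−S) θ_c / X = 0.467 × 503 × (1650 − 18.1) × 13.1 / 3390 = 1481 m³.
Q_w = (V·X)/(θ_c X_r) = 1481 × 3390 / (13.1 × 11700) = 32.76 m³/d.

Q_w ≈ 32.8 m³/d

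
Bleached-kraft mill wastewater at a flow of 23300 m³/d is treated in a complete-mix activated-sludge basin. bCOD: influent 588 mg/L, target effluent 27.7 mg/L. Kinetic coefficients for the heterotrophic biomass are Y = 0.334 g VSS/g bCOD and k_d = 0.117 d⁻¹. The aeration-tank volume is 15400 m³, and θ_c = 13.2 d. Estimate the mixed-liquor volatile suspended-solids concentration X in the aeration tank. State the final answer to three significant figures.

Solving the biomass balance for X: X = Y Q (S₀−S) θ_c / [V (1+k_d θ_c)] = 0.334 × 23300 × (588 − 27.7) × 13.2 / [15400 × (1 + 0.117 × 13.2)] = 1469 mg/L.

X ≈ 1470 mg/L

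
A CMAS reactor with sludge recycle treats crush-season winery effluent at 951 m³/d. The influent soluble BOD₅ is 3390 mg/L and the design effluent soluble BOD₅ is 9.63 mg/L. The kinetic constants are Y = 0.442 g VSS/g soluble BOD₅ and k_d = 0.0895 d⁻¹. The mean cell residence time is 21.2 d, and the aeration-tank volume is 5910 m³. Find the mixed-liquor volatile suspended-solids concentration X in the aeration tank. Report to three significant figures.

X ≈ 1760 mg/L

X = Y·Q·ΔS·θ_c / [V·(1 + k_d θ_c)] = 0.442 × 951 × (3390 − 9.63) × 21.2 / [5910 × (1 + 0.0895 × 21.2)] = 1759 mg/L.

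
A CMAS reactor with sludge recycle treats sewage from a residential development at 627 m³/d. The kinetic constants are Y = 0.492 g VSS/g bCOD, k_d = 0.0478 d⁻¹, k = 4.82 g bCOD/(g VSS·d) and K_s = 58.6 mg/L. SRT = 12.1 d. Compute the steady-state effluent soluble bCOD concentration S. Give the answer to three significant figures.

S ≈ 3.41 mg/L

Effluent substrate depends only on kinetics and SRT: S = K_s(1 + k_d θ_c) / [θ_c(Yk − k_d) − 1] = 58.6 × (1 + 0.0478 × 12.1) / [12.1 × (0.492 × 4.82 − 0.0478) − 1] = 92.49 / 27.12 = 3.411 mg/L.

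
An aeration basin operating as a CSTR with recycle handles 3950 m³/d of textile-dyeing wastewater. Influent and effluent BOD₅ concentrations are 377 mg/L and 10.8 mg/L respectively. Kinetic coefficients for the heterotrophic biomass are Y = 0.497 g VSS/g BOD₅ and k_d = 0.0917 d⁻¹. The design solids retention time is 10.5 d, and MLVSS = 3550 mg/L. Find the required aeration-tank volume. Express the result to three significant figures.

V ≈ 1080 m³

From the SRT design equation V = Y Q (S₀−S) θ_c / [X (1 + k_d θ_c)] = 0.497 × 3950 × (377 − 10.8) × 10.5 / [3550 × (1 + 0.0917 × 10.5)] = 7.55×10^6 / 6968 = 1083 m³.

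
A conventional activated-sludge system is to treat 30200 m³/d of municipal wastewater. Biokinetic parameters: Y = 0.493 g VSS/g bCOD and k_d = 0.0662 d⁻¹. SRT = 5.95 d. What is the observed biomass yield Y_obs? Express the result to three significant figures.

Y_obs ≈ 0.354 g VSS/g bCOD

Observed yield with endogenous decay: Y_obs = Y / (1 + k_d·θ_c) = 0.493 / (1 + 0.0662 × 5.95) = 0.493 / 1.394 = 0.3537 g VSS/g bCOD.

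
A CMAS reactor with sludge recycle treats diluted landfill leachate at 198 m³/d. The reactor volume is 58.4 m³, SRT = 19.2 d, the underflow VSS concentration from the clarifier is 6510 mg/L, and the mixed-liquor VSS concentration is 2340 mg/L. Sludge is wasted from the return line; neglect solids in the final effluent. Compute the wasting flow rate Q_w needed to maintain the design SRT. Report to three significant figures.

Q_w ≈ 1.09 m³/d

Q_w = (V·X)/(θ_c X_r) = 58.40 × 2340 / (19.2 × 6510) = 1.093 m³/d.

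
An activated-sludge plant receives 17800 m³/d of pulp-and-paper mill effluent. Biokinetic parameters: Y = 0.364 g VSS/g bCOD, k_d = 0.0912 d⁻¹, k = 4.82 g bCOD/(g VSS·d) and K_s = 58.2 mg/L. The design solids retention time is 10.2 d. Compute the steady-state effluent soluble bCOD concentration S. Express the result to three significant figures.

S ≈ 7.04 mg/L

For a completely mixed reactor with recycle the Lawrence–McCarty relation gives S = K_s·(1 + k_d·θ_c) / [θ_c·(Y·k − k_d) − 1] = 58.2 × (1 + 0.0912 × 10.2) / [10.2 × (0.364 × 4.82 − 0.0912) − 1] = 112.3 / 15.97 = 7.036 mg/L.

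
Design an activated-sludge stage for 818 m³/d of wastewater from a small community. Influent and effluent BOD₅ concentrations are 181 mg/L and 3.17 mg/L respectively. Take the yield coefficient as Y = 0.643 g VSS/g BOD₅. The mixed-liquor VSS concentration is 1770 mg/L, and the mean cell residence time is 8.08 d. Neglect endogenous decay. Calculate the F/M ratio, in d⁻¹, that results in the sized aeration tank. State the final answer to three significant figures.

With k_d = 0 the design equation reduces to V = Y Q (S₀−S) θ_c / X = 0.643 × 818 × (181 − 3.17) × 8.08 / 1770 = 427.0 m³.
F/M = applied load / biomass = Q·S₀/(V·X) = 818 × 181 / (427.0 × 1770) = 0.1959 d⁻¹.

F/M ≈ 0.196 d⁻¹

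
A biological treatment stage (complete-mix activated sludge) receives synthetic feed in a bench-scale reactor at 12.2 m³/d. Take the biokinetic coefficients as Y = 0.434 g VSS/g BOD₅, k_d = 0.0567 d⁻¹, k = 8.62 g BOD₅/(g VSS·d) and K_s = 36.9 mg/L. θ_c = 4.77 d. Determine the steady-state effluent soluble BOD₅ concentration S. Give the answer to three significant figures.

S ≈ 2.83 mg/L

For a completely mixed reactor with recycle the Lawrence–McCarty relation gives S = K_s·(1 + k_d·θ_c) / [θ_c·(Y·k − k_d) − 1] = 36.9 × (1 + 0.0567 × 4.77) / [4.77 × (0.434 × 8.62 − 0.0567) − 1] = 46.88 / 16.57 = 2.828 mg/L.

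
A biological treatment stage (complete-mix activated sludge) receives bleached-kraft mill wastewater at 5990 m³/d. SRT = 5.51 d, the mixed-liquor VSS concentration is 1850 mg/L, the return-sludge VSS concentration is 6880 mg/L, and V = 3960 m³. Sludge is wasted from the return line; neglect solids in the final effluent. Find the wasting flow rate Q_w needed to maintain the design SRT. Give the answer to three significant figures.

Q_w ≈ 193 m³/d

Q_w = (V·X)/(θ_c X_r) = 3960 × 1850 / (5.51 × 6880) = 193.3 m³/d.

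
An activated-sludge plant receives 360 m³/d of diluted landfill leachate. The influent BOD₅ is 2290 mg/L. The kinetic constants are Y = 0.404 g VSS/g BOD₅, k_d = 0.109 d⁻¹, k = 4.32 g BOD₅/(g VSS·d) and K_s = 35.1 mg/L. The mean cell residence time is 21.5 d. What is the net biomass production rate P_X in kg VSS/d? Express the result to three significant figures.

P_X ≈ 99.5 kg VSS/d

From the Monod/SRT balance for a CMAS, S = K_s·(1+k_d θ_c)/[θ_c·(Y k − k_d) − 1] = 35.1 × (1 + 0.109 × 21.5) / [21.5 × (0.404 × 4.32 − 0.109) − 1] = 117.4 / 34.18 = 3.433 mg/L.
Correct the yield for decay: Y_obs = Y/(1 + k_d θ_c) = 0.404 / (1 + 0.109 × 21.5) = 0.404 / 3.344 = 0.1208.
Substrate removed = Q·(S₀ − S) = 360 m³/d × (2290 − 3.43) g/m³ = 8.23×10^5 g/d = 823.2 kg/d.
Biomass produced: P_X = Y_obs·Q·ΔS = 0.1208 × 823.2 ≈ 99.46 kg VSS/d.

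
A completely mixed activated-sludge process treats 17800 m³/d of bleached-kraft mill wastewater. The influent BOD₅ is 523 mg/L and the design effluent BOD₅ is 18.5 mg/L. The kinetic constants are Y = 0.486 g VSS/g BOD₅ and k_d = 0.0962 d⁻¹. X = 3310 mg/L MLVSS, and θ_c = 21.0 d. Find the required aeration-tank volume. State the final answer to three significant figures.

Steady-state biomass mass balance: V·X·(1 + k_d·θ_c) = Y·Q·(S₀ − S)·θ_c, so V = 0.486 × 17800 × (523 − 18.5) × 21.0 / [3310 × (1 + 0.0962 × 21.0)] = 9.17×10^7 / 9997 = 9168 m³.

V ≈ 9170 m³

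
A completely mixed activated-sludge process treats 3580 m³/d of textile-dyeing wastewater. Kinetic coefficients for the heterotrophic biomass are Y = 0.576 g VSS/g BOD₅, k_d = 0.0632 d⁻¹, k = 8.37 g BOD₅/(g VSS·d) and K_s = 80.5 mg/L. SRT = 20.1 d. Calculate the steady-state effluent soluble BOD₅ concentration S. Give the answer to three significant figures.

From the Monod/SRT balance for a CMAS, S = K_s·(1+k_d θ_c)/[θ_c·(Y k − k_d) − 1] = 80.5 × (1 + 0.0632 × 20.1) / [20.1 × (0.576 × 8.37 − 0.0632) − 1] = 182.8 / 94.63 = 1.931 mg/L.

S ≈ 1.93 mg/L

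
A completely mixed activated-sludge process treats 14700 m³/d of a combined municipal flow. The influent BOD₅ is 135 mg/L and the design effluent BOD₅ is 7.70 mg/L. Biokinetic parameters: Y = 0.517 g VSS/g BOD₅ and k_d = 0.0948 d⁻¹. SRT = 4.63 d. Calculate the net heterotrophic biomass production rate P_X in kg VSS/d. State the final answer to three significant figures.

P_X ≈ 672 kg VSS/d

The observed yield is Y_obs = Y/(1 + k_d·θ_c) = 0.517 / (1 + 0.0948 × 4.63) = 0.517 / 1.439 = 0.3593 g VSS per g BOD₅ removed.
Substrate removed = Q·(S₀ − S) = 14700 m³/d × (135 − 7.70) g/m³ = 1.87×10^6 g/d = 1871 kg/d.
So the net sludge growth is P_X = 0.3593 × 1871 = 672.4 kg VSS/d.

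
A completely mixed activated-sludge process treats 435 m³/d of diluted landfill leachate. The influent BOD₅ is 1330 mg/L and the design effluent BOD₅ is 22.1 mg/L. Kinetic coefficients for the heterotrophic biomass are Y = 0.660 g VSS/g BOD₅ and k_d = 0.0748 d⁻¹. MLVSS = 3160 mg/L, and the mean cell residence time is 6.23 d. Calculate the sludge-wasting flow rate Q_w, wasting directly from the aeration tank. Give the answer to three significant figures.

Q_w ≈ 81.1 m³/d

Rearranging the biomass balance for a CMAS with decay, V = Y·Q·ΔS·θ_c / [X·(1+k_d θ_c)] = 0.660 × 435 × (1330 − 22.1) × 6.23 / [3160 × (1 + 0.0748 × 6.23)] = 2.34×10^6 / 4633 = 505.0 m³.
For wasting at MLVSS concentration, Q_w = V/θ_c = 505.0/6.23 = 81.06 m³/d.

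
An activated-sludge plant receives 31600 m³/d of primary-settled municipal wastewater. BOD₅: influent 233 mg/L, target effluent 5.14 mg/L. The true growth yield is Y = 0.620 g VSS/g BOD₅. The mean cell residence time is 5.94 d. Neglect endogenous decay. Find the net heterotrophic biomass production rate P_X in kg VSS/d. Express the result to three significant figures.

P_X ≈ 4460 kg VSS/d

Since k_d ≈ 0, Y_obs = Y = 0.620 g VSS/g BOD₅.
Q·(S₀ − S) = 31600 × (233 − 5.14) × 10⁻³ = 7200 kg/d removed.
Net biomass production P_X = Y_obs × Q·(S₀ − S) = 0.6200 × 7200 = 4464 kg VSS/d.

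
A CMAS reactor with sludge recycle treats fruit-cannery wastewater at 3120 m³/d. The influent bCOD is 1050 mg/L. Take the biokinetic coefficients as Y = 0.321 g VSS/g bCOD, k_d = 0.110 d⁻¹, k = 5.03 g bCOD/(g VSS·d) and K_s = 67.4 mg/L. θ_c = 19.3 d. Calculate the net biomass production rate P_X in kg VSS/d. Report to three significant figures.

P_X ≈ 334 kg VSS/d

For a completely mixed reactor with recycle the Lawrence–McCarty relation gives S = K_s·(1 + k_d·θ_c) / [θ_c·(Y·k − k_d) − 1] = 67.4 × (1 + 0.110 × 19.3) / [19.3 × (0.321 × 5.03 − 0.110) − 1] = 210.5 / 28.04 = 7.507 mg/L.
The observed yield is Y_obs = Y/(1 + k_d·θ_c) = 0.321 / (1 + 0.110 × 19.3) = 0.321 / 3.123 = 0.1028 g VSS per g bCOD removed.
Substrate removed = Q·(S₀ − S) = 3120 m³/d × (1050 − 7.51) g/m³ = 3.25×10^6 g/d = 3253 kg/d.
So the net sludge growth is P_X = 0.1028 × 3253 = 334.3 kg VSS/d.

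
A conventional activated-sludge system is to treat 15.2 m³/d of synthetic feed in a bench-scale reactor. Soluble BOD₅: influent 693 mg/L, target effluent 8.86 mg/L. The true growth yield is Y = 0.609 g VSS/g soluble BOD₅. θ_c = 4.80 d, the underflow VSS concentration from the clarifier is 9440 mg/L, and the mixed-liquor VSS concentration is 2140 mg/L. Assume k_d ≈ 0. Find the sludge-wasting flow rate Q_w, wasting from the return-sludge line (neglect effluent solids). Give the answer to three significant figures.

Biomass mass balance (decay neglected): V·X = Y·Q·(S₀ − S)·θ_c, so V = 0.609 × 15.2 × (693 − 8.86) × 4.80 / 2140 = 14.20 m³.
Wasting from the return line (neglecting effluent solids): Q_w = V·X / (θ_c·X_r) = 14.20 × 2140 / (4.80 × 9440) = 0.6709 m³/d.

Q_w ≈ 0.671 m³/d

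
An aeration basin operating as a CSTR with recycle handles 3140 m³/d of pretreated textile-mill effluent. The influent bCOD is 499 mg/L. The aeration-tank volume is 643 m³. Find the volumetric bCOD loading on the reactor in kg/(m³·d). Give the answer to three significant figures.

L_v ≈ 2.44 kg bCOD/(m³·d)

L_v = Q S₀ / V = 3140 × 499 × 10⁻³ / 643.0 = 2.437 kg/(m³·d).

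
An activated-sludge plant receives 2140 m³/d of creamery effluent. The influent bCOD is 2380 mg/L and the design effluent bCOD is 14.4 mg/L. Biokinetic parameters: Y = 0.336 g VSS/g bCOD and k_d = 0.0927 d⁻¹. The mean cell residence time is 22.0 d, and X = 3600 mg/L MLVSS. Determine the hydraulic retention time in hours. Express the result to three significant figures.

Rearranging the biomass balance for a CMAS with decay, V = Y·Q·ΔS·θ_c / [X·(1+k_d θ_c)] = 0.336 × 2140 × (2380 − 14.4) × 22.0 / [3600 × (1 + 0.0927 × 22.0)] = 3.74×10^7 / 10942 = 3420 m³.
Hydraulic retention time τ = V/Q = 3420 / 2140 = 1.598 d = 38.36 h.

τ ≈ 38.4 h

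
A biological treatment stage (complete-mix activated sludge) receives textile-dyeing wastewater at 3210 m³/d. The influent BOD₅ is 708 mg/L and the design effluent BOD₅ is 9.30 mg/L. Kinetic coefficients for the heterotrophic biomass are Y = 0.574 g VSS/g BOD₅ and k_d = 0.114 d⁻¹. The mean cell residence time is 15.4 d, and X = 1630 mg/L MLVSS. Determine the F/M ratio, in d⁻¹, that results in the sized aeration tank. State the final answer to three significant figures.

Steady-state biomass mass balance: V·X·(1 + k_d·θ_c) = Y·Q·(S₀ − S)·θ_c, so V = 0.574 × 3210 × (708 − 9.30) × 15.4 / [1630 × (1 + 0.114 × 15.4)] = 1.98×10^7 / 4492 = 4414 m³.
Food-to-microorganism ratio F/M = Q S₀ / (V X) = 3210 × 708 / (4414 × 1630) = 0.3159 d⁻¹.

F/M ≈ 0.316 d⁻¹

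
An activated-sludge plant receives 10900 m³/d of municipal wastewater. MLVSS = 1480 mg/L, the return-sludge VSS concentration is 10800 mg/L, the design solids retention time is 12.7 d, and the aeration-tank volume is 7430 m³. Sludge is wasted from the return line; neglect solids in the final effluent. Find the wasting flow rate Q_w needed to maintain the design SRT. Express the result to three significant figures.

Q_w = (V·X)/(θ_c X_r) = 7430 × 1480 / (12.7 × 10800) = 80.17 m³/d.

Q_w ≈ 80.2 m³/d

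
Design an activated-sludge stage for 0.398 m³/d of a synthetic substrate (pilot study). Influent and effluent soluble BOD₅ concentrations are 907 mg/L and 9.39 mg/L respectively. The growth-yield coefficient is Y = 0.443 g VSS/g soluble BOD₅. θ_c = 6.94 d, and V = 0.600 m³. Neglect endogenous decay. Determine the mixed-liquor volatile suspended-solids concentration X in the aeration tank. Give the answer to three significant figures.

X ≈ 1830 mg/L

From V·X = Y·Q·(S₀ − S)·θ_c (decay neglected): X = 0.443 × 0.398 × (907 − 9.39) × 6.94 / 0.600 = 1831 mg/L.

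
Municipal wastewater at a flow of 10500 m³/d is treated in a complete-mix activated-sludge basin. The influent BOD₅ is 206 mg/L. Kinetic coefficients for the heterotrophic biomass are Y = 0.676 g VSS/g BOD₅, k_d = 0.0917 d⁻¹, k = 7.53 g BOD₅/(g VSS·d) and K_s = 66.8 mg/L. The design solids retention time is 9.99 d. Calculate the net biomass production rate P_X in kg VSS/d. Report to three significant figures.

P_X ≈ 753 kg VSS/d

Effluent substrate depends only on kinetics and SRT: S = K_s(1 + k_d θ_c) / [θ_c(Yk − k_d) − 1] = 66.8 × (1 + 0.0917 × 9.99) / [9.99 × (0.676 × 7.53 − 0.0917) − 1] = 128.0 / 48.94 = 2.616 mg/L.
Y_obs = Y / (1 + k_d θ_c) = 0.676 / (1 + 0.0917 × 9.99) = 0.676 / 1.916 = 0.3528.
Mass of BOD₅ removed per day: Q(S₀ − S) = 10500 × 203.4 g/m³ = 2135 kg/d.
Net biomass production P_X = Y_obs × Q·(S₀ − S) = 0.3528 × 2135 = 753.4 kg VSS/d.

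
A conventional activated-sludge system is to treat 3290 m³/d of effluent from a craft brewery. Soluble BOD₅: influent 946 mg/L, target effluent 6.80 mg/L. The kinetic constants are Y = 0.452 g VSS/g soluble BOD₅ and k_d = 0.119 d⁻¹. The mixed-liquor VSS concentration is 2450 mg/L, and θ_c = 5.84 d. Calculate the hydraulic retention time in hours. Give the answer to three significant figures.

Steady-state biomass mass balance: V·X·(1 + k_d·θ_c) = Y·Q·(S₀ − S)·θ_c, so V = 0.452 × 3290 × (946 − 6.80) × 5.84 / [2450 × (1 + 0.119 × 5.84)] = 8.16×10^6 / 4153 = 1964 m³.
Hydraulic retention time τ = V/Q = 1964 / 3290 = 0.5970 d = 14.33 h.

τ ≈ 14.3 h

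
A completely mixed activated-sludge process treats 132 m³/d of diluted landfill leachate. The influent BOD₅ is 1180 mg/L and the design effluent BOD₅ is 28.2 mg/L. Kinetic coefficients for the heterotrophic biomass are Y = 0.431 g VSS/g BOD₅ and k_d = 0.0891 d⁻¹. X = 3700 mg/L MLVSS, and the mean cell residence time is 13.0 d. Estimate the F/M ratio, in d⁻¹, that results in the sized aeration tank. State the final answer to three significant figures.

F/M ≈ 0.395 d⁻¹

Steady-state biomass mass balance: V·X·(1 + k_d·θ_c) = Y·Q·(S₀ − S)·θ_c, so V = 0.431 × 132 × (1180 − 28.2) × 13.0 / [3700 × (1 + 0.0891 × 13.0)] = 8.52×10^5 / 7986 = 106.7 m³.
F/M = applied load / biomass = Q·S₀/(V·X) = 132 × 1180 / (106.7 × 3700) = 0.3946 d⁻¹.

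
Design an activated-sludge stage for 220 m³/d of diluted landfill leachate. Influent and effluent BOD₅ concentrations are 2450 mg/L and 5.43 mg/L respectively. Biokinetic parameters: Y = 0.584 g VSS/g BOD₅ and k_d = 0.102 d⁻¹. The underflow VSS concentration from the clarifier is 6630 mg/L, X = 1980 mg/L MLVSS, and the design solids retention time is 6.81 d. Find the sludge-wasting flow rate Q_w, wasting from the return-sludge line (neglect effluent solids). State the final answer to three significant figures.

From the SRT design equation V = Y Q (S₀−S) θ_c / [X (1 + k_d θ_c)] = 0.584 × 220 × (2450 − 5.43) × 6.81 / [1980 × (1 + 0.102 × 6.81)] = 2.14×10^6 / 3355 = 637.5 m³.
θ_c = V·X/(Q_w·X_r) when wasting from the recycle, so Q_w = V·X/(θ_c·X_r) = 637.5 × 1980 / (6.81 × 6630) = 27.95 m³/d.

Q_w ≈ 28.0 m³/d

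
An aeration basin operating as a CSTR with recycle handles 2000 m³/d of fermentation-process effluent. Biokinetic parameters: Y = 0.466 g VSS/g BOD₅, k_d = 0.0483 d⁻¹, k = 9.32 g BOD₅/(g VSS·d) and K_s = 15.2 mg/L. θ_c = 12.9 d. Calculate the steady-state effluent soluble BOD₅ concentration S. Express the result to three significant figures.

For a completely mixed reactor with recycle the Lawrence–McCarty relation gives S = K_s·(1 + k_d·θ_c) / [θ_c·(Y·k − k_d) − 1] = 15.2 × (1 + 0.0483 × 12.9) / [12.9 × (0.466 × 9.32 − 0.0483) − 1] = 24.67 / 54.40 = 0.4535 mg/L.

S ≈ 0.453 mg/L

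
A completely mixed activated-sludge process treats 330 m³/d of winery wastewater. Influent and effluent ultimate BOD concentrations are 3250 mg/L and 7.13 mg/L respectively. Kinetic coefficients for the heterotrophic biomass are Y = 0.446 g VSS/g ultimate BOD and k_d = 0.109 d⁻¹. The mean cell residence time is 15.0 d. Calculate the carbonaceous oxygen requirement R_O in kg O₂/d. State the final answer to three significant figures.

Correct the yield for decay: Y_obs = Y/(1 + k_d θ_c) = 0.446 / (1 + 0.109 × 15.0) = 0.446 / 2.635 = 0.1693.
Substrate removed = Q·(S₀ − S) = 330 m³/d × (3250 − 7.13) g/m³ = 1.07×10^6 g/d = 1070 kg/d.
Biomass synthesised: P_X = Y_obs × 1070 = 181.1 kg VSS/d.
R_O = Q·(S₀ − S) − 1.42·P_X = 1070 − 1.42 × 181.1 = 812.9 kg O₂/d.

R_O ≈ 813 kg O₂/d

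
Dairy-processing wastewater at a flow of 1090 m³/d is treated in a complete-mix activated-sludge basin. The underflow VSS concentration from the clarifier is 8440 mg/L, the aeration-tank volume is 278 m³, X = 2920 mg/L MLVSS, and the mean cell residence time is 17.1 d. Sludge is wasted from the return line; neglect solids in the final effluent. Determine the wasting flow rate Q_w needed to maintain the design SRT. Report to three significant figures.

θ_c = V·X/(Q_w·X_r) when wasting from the recycle, so Q_w = V·X/(θ_c·X_r) = 278.0 × 2920 / (17.1 × 8440) = 5.625 m³/d.

Q_w ≈ 5.62 m³/d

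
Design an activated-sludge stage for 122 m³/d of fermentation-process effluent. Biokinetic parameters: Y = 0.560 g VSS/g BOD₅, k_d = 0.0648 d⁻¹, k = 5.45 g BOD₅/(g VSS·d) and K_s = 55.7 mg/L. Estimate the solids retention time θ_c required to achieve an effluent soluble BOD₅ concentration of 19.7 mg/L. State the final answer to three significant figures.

At the target effluent, Y k S/(K_s+S) = 0.560×5.45×19.7/75.40 = 0.7974 d⁻¹.
θ_c = 1/(μ − k_d) = 1/(0.7974 − 0.0648) = 1/0.7326 = 1.365 d.

θ_c ≈ 1.36 d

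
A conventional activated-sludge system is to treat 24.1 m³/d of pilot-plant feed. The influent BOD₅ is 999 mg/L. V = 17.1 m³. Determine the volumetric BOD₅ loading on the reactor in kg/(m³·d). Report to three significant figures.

L_v ≈ 1.41 kg BOD₅/(m³·d)

L_v = Q S₀ / V = 24.1 × 999 × 10⁻³ / 17.10 = 1.408 kg/(m³·d).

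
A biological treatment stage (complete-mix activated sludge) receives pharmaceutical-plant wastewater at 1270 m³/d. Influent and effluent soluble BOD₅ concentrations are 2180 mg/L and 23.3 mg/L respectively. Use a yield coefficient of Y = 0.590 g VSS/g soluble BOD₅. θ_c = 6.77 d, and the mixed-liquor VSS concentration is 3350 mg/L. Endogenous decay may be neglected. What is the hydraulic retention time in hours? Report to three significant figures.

Biomass mass balance (decay neglected): V·X = Y·Q·(S₀ − S)·θ_c, so V = 0.590 × 1270 × (2180 − 23.3) × 6.77 / 3350 = 3266 m³.
HRT = V/Q = 3266 m³ / 1270 m³·d⁻¹ = 2.571 d × 24 = 61.72 h.

τ ≈ 61.7 h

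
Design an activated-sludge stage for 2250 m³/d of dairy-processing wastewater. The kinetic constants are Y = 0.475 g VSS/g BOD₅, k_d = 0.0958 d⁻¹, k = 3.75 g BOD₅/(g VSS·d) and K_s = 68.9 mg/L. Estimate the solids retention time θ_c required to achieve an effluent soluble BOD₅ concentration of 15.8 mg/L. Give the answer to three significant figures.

θ_c ≈ 4.23 d

Specific growth rate at S = 15.8 mg/L: μ = YkS/(K_s+S) = 0.475·3.75·15.8/(68.9+15.8) = 0.3323 d⁻¹.
1/θ_c = 0.3323 − 0.0958 = 0.2365 d⁻¹, so θ_c = 4.229 d.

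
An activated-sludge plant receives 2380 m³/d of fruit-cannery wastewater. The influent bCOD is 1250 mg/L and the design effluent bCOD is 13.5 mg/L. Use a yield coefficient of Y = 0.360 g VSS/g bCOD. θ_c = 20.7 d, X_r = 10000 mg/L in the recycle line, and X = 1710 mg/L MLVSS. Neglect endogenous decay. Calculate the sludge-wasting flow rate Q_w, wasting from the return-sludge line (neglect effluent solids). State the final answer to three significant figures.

Q_w ≈ 106 m³/d

V·X = Y·Q·ΔS·θ_c gives V = 0.360 × 2380 × (1250 − 13.5) × 20.7 / 1710 = 12825 m³.
Q_w = (V·X)/(θ_c X_r) = 12825 × 1710 / (20.7 × 10000) = 105.9 m³/d.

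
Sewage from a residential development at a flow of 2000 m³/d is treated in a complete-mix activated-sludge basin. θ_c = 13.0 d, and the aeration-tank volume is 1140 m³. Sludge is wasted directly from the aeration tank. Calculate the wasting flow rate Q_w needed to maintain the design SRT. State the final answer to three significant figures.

For wasting at MLVSS concentration, Q_w = V/θ_c = 1140/13.0 = 87.69 m³/d.

Q_w ≈ 87.7 m³/d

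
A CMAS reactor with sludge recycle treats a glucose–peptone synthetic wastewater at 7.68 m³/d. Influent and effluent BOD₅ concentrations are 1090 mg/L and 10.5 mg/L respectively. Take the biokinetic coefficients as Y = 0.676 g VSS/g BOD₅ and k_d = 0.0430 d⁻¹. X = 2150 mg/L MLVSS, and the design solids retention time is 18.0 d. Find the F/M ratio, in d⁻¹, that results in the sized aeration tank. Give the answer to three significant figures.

F/M ≈ 0.147 d⁻¹

From the SRT design equation V = Y Q (S₀−S) θ_c / [X (1 + k_d θ_c)] = 0.676 × 7.68 × (1090 − 10.5) × 18.0 / [2150 × (1 + 0.0430 × 18.0)] = 1.01×10^5 / 3814 = 26.45 m³.
F/M = Q·S₀ / (V·X) = 7.68 × 1090 / (26.45 × 2150) = 0.1472 g BOD₅·(g VSS·d)⁻¹.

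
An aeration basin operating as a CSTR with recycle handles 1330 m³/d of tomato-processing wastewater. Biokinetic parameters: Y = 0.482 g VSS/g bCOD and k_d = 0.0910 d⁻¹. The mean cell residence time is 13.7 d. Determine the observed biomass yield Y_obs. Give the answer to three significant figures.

Y_obs ≈ 0.215 g VSS/g bCOD

Y_obs = Y / (1 + k_d θ_c) = 0.482 / (1 + 0.0910 × 13.7) = 0.482 / 2.247 = 0.2145.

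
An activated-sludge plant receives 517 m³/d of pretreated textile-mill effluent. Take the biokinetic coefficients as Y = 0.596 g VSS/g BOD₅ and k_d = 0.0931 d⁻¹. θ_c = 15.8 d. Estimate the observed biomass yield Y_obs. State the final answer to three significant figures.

Y_obs ≈ 0.241 g VSS/g BOD₅

Correct the yield for decay: Y_obs = Y/(1 + k_d θ_c) = 0.596 / (1 + 0.0931 × 15.8) = 0.596 / 2.471 = 0.2412.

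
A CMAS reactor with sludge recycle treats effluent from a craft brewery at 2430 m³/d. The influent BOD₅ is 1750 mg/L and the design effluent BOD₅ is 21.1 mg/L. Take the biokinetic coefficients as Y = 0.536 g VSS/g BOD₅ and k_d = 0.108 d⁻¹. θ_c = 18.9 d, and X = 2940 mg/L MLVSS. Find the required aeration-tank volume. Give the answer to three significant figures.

Steady-state biomass mass balance: V·X·(1 + k_d·θ_c) = Y·Q·(S₀ − S)·θ_c, so V = 0.536 × 2430 × (1750 − 21.1) × 18.9 / [2940 × (1 + 0.108 × 18.9)] = 4.26×10^7 / 8941 = 4760 m³.

V ≈ 4760 m³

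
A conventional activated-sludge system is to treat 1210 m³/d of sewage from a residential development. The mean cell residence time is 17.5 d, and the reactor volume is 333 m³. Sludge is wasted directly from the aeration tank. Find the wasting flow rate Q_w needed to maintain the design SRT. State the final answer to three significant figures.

Q_w ≈ 19.0 m³/d

For wasting at MLVSS concentration, Q_w = V/θ_c = 333.0/17.5 = 19.03 m³/d.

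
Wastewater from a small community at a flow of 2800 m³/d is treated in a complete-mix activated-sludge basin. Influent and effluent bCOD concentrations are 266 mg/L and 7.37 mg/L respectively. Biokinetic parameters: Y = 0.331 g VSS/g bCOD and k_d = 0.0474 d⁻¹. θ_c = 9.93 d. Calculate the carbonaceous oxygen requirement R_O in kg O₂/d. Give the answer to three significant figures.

R_O ≈ 493 kg O₂/d

Y_obs = Y / (1 + k_d θ_c) = 0.331 / (1 + 0.0474 × 9.93) = 0.331 / 1.471 = 0.2251.
Mass of bCOD removed per day: Q(S₀ − S) = 2800 × 258.6 g/m³ = 724.2 kg/d.
Net sludge production P_X = 0.2251 × 724.2 = 163.0 kg VSS/d.
R_O = Q·(S₀ − S) − 1.42·P_X = 724.2 − 1.42 × 163.0 = 492.7 kg O₂/d.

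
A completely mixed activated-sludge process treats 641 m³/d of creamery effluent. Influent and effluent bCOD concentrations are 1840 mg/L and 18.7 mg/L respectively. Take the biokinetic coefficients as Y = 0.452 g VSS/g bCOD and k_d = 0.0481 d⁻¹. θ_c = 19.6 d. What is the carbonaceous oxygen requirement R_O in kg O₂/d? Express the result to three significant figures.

Correct the yield for decay: Y_obs = Y/(1 + k_d θ_c) = 0.452 / (1 + 0.0481 × 19.6) = 0.452 / 1.943 = 0.2327.
ΔS = 1840 − 18.7 = 1821 mg/L, so the substrate removal rate is 641 × 1821/1000 = 1167 kg bCOD/d.
Biomass synthesised: P_X = Y_obs × 1167 = 271.6 kg VSS/d.
R_O = Q·ΔS − 1.42 P_X = 1167 − 385.7 = 781.8 kg O₂/d.

R_O ≈ 782 kg O₂/d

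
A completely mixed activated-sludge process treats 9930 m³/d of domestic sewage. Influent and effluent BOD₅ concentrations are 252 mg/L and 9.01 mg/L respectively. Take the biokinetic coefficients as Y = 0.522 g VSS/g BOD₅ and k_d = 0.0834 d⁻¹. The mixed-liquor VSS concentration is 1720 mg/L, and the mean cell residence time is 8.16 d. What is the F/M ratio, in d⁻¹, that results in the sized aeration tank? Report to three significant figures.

Steady-state biomass mass balance: V·X·(1 + k_d·θ_c) = Y·Q·(S₀ − S)·θ_c, so V = 0.522 × 9930 × (252 − 9.01) × 8.16 / [1720 × (1 + 0.0834 × 8.16)] = 1.03×10^7 / 2891 = 3556 m³.
F/M = applied load / biomass = Q·S₀/(V·X) = 9930 × 252 / (3556 × 1720) = 0.4092 d⁻¹.

F/M ≈ 0.409 d⁻¹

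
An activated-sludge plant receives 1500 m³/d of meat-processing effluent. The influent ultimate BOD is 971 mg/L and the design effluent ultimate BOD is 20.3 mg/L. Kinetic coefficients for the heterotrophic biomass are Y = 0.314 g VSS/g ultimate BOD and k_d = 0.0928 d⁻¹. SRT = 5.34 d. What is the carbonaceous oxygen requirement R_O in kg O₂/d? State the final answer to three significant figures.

R_O ≈ 1000 kg O₂/d

The observed yield is Y_obs = Y/(1 + k_d·θ_c) = 0.314 / (1 + 0.0928 × 5.34) = 0.314 / 1.496 = 0.2100 g VSS per g ultimate BOD removed.
Substrate removed = Q·(S₀ − S) = 1500 m³/d × (971 − 20.3) g/m³ = 1.43×10^6 g/d = 1426 kg/d.
Biomass synthesised: P_X = Y_obs × 1426 = 299.4 kg VSS/d.
R_O = Q·(S₀ − S) − 1.42·P_X = 1426 − 1.42 × 299.4 = 1001 kg O₂/d.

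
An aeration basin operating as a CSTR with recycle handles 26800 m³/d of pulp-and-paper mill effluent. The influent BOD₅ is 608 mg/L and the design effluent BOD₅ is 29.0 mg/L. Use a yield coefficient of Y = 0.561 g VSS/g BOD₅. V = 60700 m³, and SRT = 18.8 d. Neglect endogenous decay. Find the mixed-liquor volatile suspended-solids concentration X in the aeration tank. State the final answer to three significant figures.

X ≈ 2700 mg/L

X = Y·Q·ΔS·θ_c / V = 0.561 × 26800 × (608 − 29.0) × 18.8 / 60700 = 2696 mg/L.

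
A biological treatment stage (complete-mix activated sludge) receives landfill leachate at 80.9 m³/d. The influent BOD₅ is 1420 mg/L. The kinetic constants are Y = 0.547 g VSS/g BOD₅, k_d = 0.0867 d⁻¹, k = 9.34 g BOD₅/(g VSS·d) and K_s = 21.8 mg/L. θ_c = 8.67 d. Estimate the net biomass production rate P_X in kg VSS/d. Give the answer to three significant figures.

Effluent substrate depends only on kinetics and SRT: S = K_s(1 + k_d θ_c) / [θ_c(Yk − k_d) − 1] = 21.8 × (1 + 0.0867 × 8.67) / [8.67 × (0.547 × 9.34 − 0.0867) − 1] = 38.19 / 42.54 = 0.8976 mg/L.
Observed yield with endogenous decay: Y_obs = Y / (1 + k_d·θ_c) = 0.547 / (1 + 0.0867 × 8.67) = 0.547 / 1.752 = 0.3123 g VSS/g BOD₅.
Mass of BOD₅ removed per day: Q(S₀ − S) = 80.9 × 1419 g/m³ = 114.8 kg/d.
Net biomass production P_X = Y_obs × Q·(S₀ − S) = 0.3123 × 114.8 = 35.85 kg VSS/d.

P_X ≈ 35.9 kg VSS/d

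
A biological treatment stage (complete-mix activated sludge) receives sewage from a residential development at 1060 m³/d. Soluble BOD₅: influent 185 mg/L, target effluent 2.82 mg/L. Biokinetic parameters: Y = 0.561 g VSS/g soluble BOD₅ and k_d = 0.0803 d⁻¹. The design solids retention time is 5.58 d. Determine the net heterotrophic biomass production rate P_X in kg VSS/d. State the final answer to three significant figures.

P_X ≈ 74.8 kg VSS/d

Y_obs = Y / (1 + k_d θ_c) = 0.561 / (1 + 0.0803 × 5.58) = 0.561 / 1.448 = 0.3874.
Mass of soluble BOD₅ removed per day: Q(S₀ − S) = 1060 × 182.2 g/m³ = 193.1 kg/d.
So the net sludge growth is P_X = 0.3874 × 193.1 = 74.81 kg VSS/d.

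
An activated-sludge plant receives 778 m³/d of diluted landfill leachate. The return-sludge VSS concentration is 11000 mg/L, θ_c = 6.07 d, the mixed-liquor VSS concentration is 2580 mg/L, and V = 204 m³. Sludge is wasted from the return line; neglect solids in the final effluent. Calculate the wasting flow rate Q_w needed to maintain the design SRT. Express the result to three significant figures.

Q_w ≈ 7.88 m³/d

θ_c = V·X/(Q_w·X_r) when wasting from the recycle, so Q_w = V·X/(θ_c·X_r) = 204.0 × 2580 / (6.07 × 11000) = 7.883 m³/d.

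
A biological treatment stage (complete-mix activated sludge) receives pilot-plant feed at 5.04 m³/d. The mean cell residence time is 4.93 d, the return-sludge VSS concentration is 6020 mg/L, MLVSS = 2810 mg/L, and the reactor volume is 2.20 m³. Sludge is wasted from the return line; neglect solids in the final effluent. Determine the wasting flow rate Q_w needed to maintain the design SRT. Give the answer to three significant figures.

θ_c = V·X/(Q_w·X_r) when wasting from the recycle, so Q_w = V·X/(θ_c·X_r) = 2.200 × 2810 / (4.93 × 6020) = 0.2083 m³/d.

Q_w ≈ 0.208 m³/d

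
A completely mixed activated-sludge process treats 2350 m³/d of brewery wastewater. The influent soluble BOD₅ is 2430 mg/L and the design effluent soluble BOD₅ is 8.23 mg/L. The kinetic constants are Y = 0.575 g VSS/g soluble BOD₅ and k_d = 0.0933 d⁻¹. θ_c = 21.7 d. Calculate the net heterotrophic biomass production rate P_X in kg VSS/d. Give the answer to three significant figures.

P_X ≈ 1080 kg VSS/d

Observed yield with endogenous decay: Y_obs = Y / (1 + k_d·θ_c) = 0.575 / (1 + 0.0933 × 21.7) = 0.575 / 3.025 = 0.1901 g VSS/g soluble BOD₅.
ΔS = 2430 − 8.23 = 2422 mg/L, so the substrate removal rate is 2350 × 2422/1000 = 5691 kg soluble BOD₅/d.
Biomass produced: P_X = Y_obs·Q·ΔS = 0.1901 × 5691 ≈ 1082 kg VSS/d.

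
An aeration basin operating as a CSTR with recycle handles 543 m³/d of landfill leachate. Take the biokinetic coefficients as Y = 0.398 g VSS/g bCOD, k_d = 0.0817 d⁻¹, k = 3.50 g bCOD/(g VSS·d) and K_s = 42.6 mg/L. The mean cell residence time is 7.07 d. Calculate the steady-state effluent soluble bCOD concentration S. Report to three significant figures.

S ≈ 8.13 mg/L

From the Monod/SRT balance for a CMAS, S = K_s·(1+k_d θ_c)/[θ_c·(Y k − k_d) − 1] = 42.6 × (1 + 0.0817 × 7.07) / [7.07 × (0.398 × 3.50 − 0.0817) − 1] = 67.21 / 8.271 = 8.126 mg/L.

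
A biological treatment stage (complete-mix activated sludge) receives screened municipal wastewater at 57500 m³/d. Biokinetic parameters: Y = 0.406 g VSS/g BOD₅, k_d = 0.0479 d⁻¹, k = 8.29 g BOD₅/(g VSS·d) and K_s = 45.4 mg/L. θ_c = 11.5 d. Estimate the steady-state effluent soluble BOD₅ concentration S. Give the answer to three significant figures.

S ≈ 1.89 mg/L

Effluent substrate depends only on kinetics and SRT: S = K_s(1 + k_d θ_c) / [θ_c(Yk − k_d) − 1] = 45.4 × (1 + 0.0479 × 11.5) / [11.5 × (0.406 × 8.29 − 0.0479) − 1] = 70.41 / 37.16 = 1.895 mg/L.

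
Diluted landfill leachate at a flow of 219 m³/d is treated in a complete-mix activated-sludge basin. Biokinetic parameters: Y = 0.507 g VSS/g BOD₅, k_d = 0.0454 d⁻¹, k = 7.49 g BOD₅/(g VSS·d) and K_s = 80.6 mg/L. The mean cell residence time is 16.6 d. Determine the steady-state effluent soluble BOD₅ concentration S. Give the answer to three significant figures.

From the Monod/SRT balance for a CMAS, S = K_s·(1+k_d θ_c)/[θ_c·(Y k − k_d) − 1] = 80.6 × (1 + 0.0454 × 16.6) / [16.6 × (0.507 × 7.49 − 0.0454) − 1] = 141.3 / 61.28 = 2.306 mg/L.

S ≈ 2.31 mg/L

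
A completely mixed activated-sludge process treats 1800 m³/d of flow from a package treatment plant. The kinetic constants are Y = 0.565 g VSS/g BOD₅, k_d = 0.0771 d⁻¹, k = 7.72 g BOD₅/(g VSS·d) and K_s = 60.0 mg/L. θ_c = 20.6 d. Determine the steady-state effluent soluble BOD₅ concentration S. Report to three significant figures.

For a completely mixed reactor with recycle the Lawrence–McCarty relation gives S = K_s·(1 + k_d·θ_c) / [θ_c·(Y·k − k_d) − 1] = 60.0 × (1 + 0.0771 × 20.6) / [20.6 × (0.565 × 7.72 − 0.0771) − 1] = 155.3 / 87.26 = 1.780 mg/L.

S ≈ 1.78 mg/L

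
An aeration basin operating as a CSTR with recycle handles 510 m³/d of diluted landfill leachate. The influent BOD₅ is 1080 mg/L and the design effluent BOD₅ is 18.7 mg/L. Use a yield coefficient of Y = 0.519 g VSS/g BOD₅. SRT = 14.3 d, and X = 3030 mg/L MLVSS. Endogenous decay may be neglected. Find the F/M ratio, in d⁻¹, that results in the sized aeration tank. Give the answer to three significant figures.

V·X = Y·Q·ΔS·θ_c gives V = 0.519 × 510 × (1080 − 18.7) × 14.3 / 3030 = 1326 m³.
F/M = Q·S₀ / (V·X) = 510 × 1080 / (1326 × 3030) = 0.1371 g BOD₅·(g VSS·d)⁻¹.

F/M ≈ 0.137 d⁻¹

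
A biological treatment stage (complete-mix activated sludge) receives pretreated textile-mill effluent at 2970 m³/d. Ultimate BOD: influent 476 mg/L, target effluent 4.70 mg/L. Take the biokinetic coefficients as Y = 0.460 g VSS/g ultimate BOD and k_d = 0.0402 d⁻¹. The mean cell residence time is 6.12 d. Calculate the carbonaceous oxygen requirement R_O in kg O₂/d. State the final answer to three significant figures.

R_O ≈ 666 kg O₂/d

Correct the yield for decay: Y_obs = Y/(1 + k_d θ_c) = 0.460 / (1 + 0.0402 × 6.12) = 0.460 / 1.246 = 0.3692.
ΔS = 476 − 4.70 = 471.3 mg/L, so the substrate removal rate is 2970 × 471.3/1000 = 1400 kg ultimate BOD/d.
Net sludge production P_X = 0.3692 × 1400 = 516.8 kg VSS/d.
Carbonaceous O₂ demand = substrate oxidised − cell-mass equivalent = 1400 − 1.42 × 516.8 = 666.0 kg O₂/d.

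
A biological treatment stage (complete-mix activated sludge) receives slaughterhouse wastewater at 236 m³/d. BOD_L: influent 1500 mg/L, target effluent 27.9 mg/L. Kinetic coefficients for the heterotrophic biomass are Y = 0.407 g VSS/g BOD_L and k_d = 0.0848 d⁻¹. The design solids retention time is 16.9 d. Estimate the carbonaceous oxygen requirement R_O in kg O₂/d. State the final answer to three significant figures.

The observed yield is Y_obs = Y/(1 + k_d·θ_c) = 0.407 / (1 + 0.0848 × 16.9) = 0.407 / 2.433 = 0.1673 g VSS per g BOD_L removed.
Q·(S₀ − S) = 236 × (1500 − 27.9) × 10⁻³ = 347.4 kg/d removed.
Net sludge production P_X = 0.1673 × 347.4 = 58.11 kg VSS/d.
R_O = Q·ΔS − 1.42 P_X = 347.4 − 82.52 = 264.9 kg O₂/d.

R_O ≈ 265 kg O₂/d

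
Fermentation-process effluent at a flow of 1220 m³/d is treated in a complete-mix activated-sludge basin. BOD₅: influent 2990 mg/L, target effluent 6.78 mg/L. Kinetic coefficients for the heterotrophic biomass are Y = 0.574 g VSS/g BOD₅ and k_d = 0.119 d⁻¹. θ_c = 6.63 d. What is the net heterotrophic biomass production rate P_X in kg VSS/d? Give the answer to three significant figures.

P_X ≈ 1170 kg VSS/d

Correct the yield for decay: Y_obs = Y/(1 + k_d θ_c) = 0.574 / (1 + 0.119 × 6.63) = 0.574 / 1.789 = 0.3209.
Substrate removed = Q·(S₀ − S) = 1220 m³/d × (2990 − 6.78) g/m³ = 3.64×10^6 g/d = 3640 kg/d.
Biomass produced: P_X = Y_obs·Q·ΔS = 0.3209 × 3640 ≈ 1168 kg VSS/d.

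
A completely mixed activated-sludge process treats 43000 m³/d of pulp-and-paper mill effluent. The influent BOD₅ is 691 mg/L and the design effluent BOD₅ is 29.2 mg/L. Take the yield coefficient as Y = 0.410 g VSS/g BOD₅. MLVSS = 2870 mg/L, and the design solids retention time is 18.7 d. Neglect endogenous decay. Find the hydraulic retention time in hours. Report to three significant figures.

V·X = Y·Q·ΔS·θ_c gives V = 0.410 × 43000 × (691 − 29.2) × 18.7 / 2870 = 76022 m³.
Hydraulic retention time τ = V/Q = 76022 / 43000 = 1.768 d = 42.43 h.

τ ≈ 42.4 h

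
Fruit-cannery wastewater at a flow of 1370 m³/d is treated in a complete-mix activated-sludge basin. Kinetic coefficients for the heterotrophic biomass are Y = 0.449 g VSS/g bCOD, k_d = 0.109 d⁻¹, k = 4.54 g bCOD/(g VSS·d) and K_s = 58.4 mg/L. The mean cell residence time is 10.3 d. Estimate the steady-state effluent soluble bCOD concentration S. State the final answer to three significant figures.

S ≈ 6.57 mg/L

From the Monod/SRT balance for a CMAS, S = K_s·(1+k_d θ_c)/[θ_c·(Y k − k_d) − 1] = 58.4 × (1 + 0.109 × 10.3) / [10.3 × (0.449 × 4.54 − 0.109) − 1] = 124.0 / 18.87 = 6.568 mg/L.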